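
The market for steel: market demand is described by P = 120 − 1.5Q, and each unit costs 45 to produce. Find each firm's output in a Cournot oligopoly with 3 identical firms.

In a 3-firm Cournot equilibrium, symmetry and the first-order condition give q = (120 − 45)/(6) = 12.5. So Q = 37.5 and P = 63.75.

q_i = 12.5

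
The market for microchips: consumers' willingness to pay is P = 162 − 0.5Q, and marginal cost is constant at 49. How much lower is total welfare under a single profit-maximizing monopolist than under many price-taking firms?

Total welfare falls by 3192.25

Perfect competition: P = MC = 49, so 162 − 0.5Q = 49 and Q = 226.
CS = ½·(162 − 49)·226 = 12769; PS = (49 − 49)·226 = 0; TS = 12769.
A monopolist chooses Q where MR = MC. MR = 162 − Q; setting this equal to 49 gives Q = 113 and P = 105.5.
CS = ½·(162 − 105.5)·113 = 3192.25; PS = (105.5 − 49)·113 = 6384.5; TS = 9576.75.
Change in total welfare: 9576.75 − 12769 = −3192.25.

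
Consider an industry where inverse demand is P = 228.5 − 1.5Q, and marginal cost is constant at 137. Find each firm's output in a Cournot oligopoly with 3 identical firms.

With 3 symmetric Cournot firms, each firm's FOC gives 228.5 − 6q = 137, so q = 15.25, Q = 3·15.25 = 45.75, and P = 159.875.

q_i = 15.25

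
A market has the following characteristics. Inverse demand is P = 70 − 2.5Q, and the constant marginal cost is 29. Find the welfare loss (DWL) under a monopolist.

DWL = 84.05

Perfect competition: P = MC = 29, so 70 − 2.5Q = 29 and Q = 16.4.
Monopoly sets MR = MC: 70 − 5Q = 29 ⇒ Q = 8.2, P = 70 − 2.5·8.2 = 49.5.
DWL is the triangle between Q = 8.2 and Q = 16.4: ½·(16.4 − 8.2)·(49.5 − 29) = 84.05.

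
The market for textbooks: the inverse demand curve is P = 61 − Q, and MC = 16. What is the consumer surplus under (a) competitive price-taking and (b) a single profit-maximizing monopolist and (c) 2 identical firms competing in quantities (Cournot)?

Competition: CS = 1012.5; Monopoly: CS = 253.125; Cournot: CS = 450

Under competition P = MC = 16, so Q = (61 − 16)/1 = 45.
CS = ½·(61 − 16)·45 = 1012.5.
The monopolist equates marginal revenue to marginal cost: 61 − 2Q = 16, so Q = 22.5. From demand, P = 38.5.
CS = ½·(61 − 38.5)·22.5 = 253.125.
With 2 symmetric Cournot firms, each firm's FOC gives 61 − 3q = 16, so q = 15, Q = 2·15 = 30, and P = 31.
CS = ½·(61 − 31)·30 = 450.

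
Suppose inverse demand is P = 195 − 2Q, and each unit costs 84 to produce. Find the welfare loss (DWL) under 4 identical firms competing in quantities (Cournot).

Perfect competition: P = MC = 84, so 195 − 2Q = 84 and Q = 55.5.
Cournot with 4 identical firms: the symmetric best-response condition is 195 − 10q = 84. Each firm produces q = 11.1, total output Q = 44.4, price P = 106.2.
DWL is the triangle between Q = 44.4 and Q = 55.5: ½·(55.5 − 44.4)·(106.2 − 84) = 123.21.

DWL = 123.21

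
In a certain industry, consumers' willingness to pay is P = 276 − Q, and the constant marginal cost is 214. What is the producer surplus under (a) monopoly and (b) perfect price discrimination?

Monopoly sets MR = MC: 276 − 2Q = 214 ⇒ Q = 31, P = 276 − 31 = 245.
PS = (245 − 214)·31 = 961.
A perfectly discriminating monopolist sells every unit with P(Q) ≥ MC(Q), so output equals the competitive quantity Q = 62. Each buyer pays their reservation price, so CS = 0 and the firm captures all surplus.
PS = ½·(276 − 214)·62 = 1922.

Monopoly: PS = 961; Perfect PD: PS = 1922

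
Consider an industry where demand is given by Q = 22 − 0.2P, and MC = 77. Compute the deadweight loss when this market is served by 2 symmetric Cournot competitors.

Inverting demand: P = 110 − 5Q.
Under competition P = MC = 77, so Q = (110 − 77)/5 = 6.6.
Cournot with 2 identical firms: the symmetric best-response condition is 110 − 15q = 77. Each firm produces q = 2.2, total output Q = 4.4, price P = 88.
DWL is the triangle between Q = 4.4 and Q = 6.6: ½·(6.6 − 4.4)·(88 − 77) = 12.1.

DWL = 12.1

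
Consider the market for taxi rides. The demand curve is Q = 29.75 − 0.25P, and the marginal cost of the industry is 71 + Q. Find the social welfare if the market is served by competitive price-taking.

TS = 230.4

Inverting demand: P = 119 − 4Q.
Competitive equilibrium sets price equal to marginal cost: 119 − 4Q = 71 + Q, so Q = 9.6 and P = 80.6.
CS = ½·(119 − 80.6)·9.6 = 184.32; PS = (80.6·9.6 − 71·9.6 − ½·1·9.6²) = 46.08; TS = 230.4.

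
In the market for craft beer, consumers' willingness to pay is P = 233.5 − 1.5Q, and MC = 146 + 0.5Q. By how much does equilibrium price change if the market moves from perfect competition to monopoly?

Competitive equilibrium sets price equal to marginal cost: 233.5 − 1.5Q = 146 + 0.5Q, so Q = 43.75 and P = 167.875.
Monopoly sets MR = MC: 233.5 − 3Q = 146 + 0.5Q ⇒ Q = 25, P = 233.5 − 1.5·25 = 196.
Change in equilibrium price: 196 − 167.875 = 28.125.

P rises by 28.125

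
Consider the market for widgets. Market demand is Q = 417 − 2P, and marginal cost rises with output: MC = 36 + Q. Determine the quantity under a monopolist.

Inverting demand: P = 208.5 − 0.5Q.
Monopoly sets MR = MC: 208.5 − Q = 36 + Q ⇒ Q = 86.25, P = 208.5 − 0.5·86.25 = 165.375.

Q = 86.25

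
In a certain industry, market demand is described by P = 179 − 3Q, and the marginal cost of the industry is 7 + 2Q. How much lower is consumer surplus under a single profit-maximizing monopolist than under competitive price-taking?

Under competition P = MC: 179 − 3Q = 7 + 2Q ⇒ Q = 34.4, P = 75.8.
CS = ½·(179 − 75.8)·34.4 = 1775.04.
The monopolist equates marginal revenue to marginal cost: 179 − 6Q = 7 + 2Q, so Q = 21.5. From demand, P = 114.5.
CS = ½·(179 − 114.5)·21.5 = 693.375.
Change in consumer surplus: 693.375 − 1775.04 = −1081.665.

CS falls by 1081.665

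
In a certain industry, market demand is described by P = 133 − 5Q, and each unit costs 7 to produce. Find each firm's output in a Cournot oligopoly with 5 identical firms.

With 5 symmetric Cournot firms, each firm's FOC gives 133 − 30q = 7, so q = 4.2, Q = 5·4.2 = 21, and P = 28.

q_i = 4.2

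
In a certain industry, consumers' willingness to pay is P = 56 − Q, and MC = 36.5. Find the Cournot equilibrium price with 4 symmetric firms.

Cournot with 4 identical firms: the symmetric best-response condition is 56 − 5q = 36.5. Each firm produces q = 3.9, total output Q = 15.6, price P = 40.4.

P = 40.4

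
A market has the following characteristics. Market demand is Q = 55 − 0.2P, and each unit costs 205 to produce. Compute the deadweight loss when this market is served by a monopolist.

Inverting demand: P = 275 − 5Q.
Perfect competition: P = MC = 205, so 275 − 5Q = 205 and Q = 14.
The monopolist equates marginal revenue to marginal cost: 275 − 10Q = 205, so Q = 7. From demand, P = 240.
DWL is the triangle between Q = 7 and Q = 14: ½·(14 − 7)·(240 − 205) = 122.5.

DWL = 122.5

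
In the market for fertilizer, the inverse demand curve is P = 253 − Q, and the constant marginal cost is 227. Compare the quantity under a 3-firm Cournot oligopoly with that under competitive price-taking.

Cournot: Q = 19.5; Competition: Q = 26

Cournot with 3 identical firms: the symmetric best-response condition is 253 − 4q = 227. Each firm produces q = 6.5, total output Q = 19.5, price P = 233.5.
Competitive firms price at marginal cost: P = 227, giving Q = 26.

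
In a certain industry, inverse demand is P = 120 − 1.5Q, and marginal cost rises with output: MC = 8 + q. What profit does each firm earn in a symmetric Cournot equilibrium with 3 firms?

π_i = 512

With 3 symmetric Cournot firms, each firm's FOC gives 120 − 6q = 8 + q, so q = 16, Q = 3·16 = 48, and P = 48.
Each firm's profit = 48·16 − (8·16 + ½·1·16²) = 512.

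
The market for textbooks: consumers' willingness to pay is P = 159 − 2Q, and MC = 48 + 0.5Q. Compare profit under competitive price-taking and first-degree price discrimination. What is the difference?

π rises by 1971.36

Under competition P = MC: 159 − 2Q = 48 + 0.5Q ⇒ Q = 44.4, P = 70.2.
Profit = 70.2·44.4 − (48·44.4 + ½·0.5·44.4²) = 492.84.
Under first-degree price discrimination the firm charges each unit its demand price and produces up to where P = MC, i.e. Q = 44.4. Consumer surplus is zero; producer surplus equals total surplus.
PS equals the full surplus area, 2464.2. Profit = 2464.2 = 2464.2.
Change in profit: 2464.2 − 492.84 = 1971.36.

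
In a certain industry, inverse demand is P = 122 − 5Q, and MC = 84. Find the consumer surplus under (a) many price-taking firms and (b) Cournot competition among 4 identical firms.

Perfect competition: P = MC = 84, so 122 − 5Q = 84 and Q = 7.6.
CS = ½·(122 − 84)·7.6 = 144.4.
With 4 symmetric Cournot firms, each firm's FOC gives 122 − 25q = 84, so q = 1.52, Q = 4·1.52 = 6.08, and P = 91.6.
CS = ½·(122 − 91.6)·6.08 = 92.416.

Competition: CS = 144.4; Cournot: CS = 92.416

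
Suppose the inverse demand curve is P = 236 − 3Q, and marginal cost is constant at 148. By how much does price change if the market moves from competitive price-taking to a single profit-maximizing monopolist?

Competitive firms price at marginal cost: P = 148, giving Q = 88/3.
A monopolist chooses Q where MR = MC. MR = 236 − 6Q; setting this equal to 148 gives Q = 44/3 and P = 192.
Change in price: 192 − 148 = 44.

P rises by 44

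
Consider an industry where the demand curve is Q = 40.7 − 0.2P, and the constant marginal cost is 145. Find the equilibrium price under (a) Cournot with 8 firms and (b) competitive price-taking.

Cournot: P = 151.5; Competition: P = 145

Inverting demand: P = 203.5 − 5Q.
Cournot with 8 identical firms: the symmetric best-response condition is 203.5 − 45q = 145. Each firm produces q = 1.3, total output Q = 10.4, price P = 151.5.
Perfect competition: P = MC = 145, so 203.5 − 5Q = 145 and Q = 11.7.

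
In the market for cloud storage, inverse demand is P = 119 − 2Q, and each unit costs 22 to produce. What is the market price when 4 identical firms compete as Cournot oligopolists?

P = 41.4

With 4 symmetric Cournot firms, each firm's FOC gives 119 − 10q = 22, so q = 9.7, Q = 4·9.7 = 38.8, and P = 41.4.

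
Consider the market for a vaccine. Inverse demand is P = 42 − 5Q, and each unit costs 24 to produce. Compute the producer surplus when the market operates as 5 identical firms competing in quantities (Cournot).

Cournot with 5 identical firms: the symmetric best-response condition is 42 − 30q = 24. Each firm produces q = 0.6, total output Q = 3, price P = 27.
PS = (27 − 24)·3 = 9.

PS = 9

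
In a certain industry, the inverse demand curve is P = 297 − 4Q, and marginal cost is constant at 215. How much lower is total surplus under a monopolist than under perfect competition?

Total surplus falls by 210.125

Under competition P = MC = 215, so Q = (297 − 215)/4 = 20.5.
CS = ½·(297 − 215)·20.5 = 840.5; PS = (215 − 215)·20.5 = 0; TS = 840.5.
Monopoly sets MR = MC: 297 − 8Q = 215 ⇒ Q = 10.25, P = 297 − 4·10.25 = 256.
CS = ½·(297 − 256)·10.25 = 210.125; PS = (256 − 215)·10.25 = 420.25; TS = 630.375.
Change in total surplus: 630.375 − 840.5 = −210.125.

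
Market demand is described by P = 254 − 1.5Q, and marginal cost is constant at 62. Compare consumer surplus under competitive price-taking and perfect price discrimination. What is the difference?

CS falls by 12288

Competitive firms price at marginal cost: P = 62, giving Q = 128.
CS = ½·(254 − 62)·128 = 12288.
With perfect price discrimination, output is the efficient level Q = 128 (where demand meets MC), but every buyer pays their willingness to pay: CS = 0 and PS = total surplus.
CS = 0.
Change in consumer surplus: 0 − 12288 = −12288.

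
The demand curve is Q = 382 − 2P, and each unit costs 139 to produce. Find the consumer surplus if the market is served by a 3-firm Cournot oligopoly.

Inverting demand: P = 191 − 0.5Q.
With 3 symmetric Cournot firms, each firm's FOC gives 191 − 2q = 139, so q = 26, Q = 3·26 = 78, and P = 152.
CS = ½·(191 − 152)·78 = 1521.

CS = 1521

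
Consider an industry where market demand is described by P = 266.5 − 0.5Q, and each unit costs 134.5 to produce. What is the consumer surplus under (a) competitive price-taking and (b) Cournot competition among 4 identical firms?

Competitive firms price at marginal cost: P = 134.5, giving Q = 264.
CS = ½·(266.5 − 134.5)·264 = 17424.
With 4 symmetric Cournot firms, each firm's FOC gives 266.5 − 2.5q = 134.5, so q = 52.8, Q = 4·52.8 = 211.2, and P = 160.9.
CS = ½·(266.5 − 160.9)·211.2 = 11151.36.

Competition: CS = 17424; Cournot: CS = 11151.36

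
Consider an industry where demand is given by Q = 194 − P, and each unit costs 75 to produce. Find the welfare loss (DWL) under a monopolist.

Inverting demand: P = 194 − Q.
Competitive firms price at marginal cost: P = 75, giving Q = 119.
A monopolist chooses Q where MR = MC. MR = 194 − 2Q; setting this equal to 75 gives Q = 59.5 and P = 134.5.
DWL is the triangle between Q = 59.5 and Q = 119: ½·(119 − 59.5)·(134.5 − 75) = 1770.125.

DWL = 1770.125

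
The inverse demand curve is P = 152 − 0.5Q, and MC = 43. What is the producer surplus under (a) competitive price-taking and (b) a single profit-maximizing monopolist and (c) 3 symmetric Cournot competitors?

Under competition P = MC = 43, so Q = (152 − 43)/0.5 = 218.
PS = (43 − 43)·218 = 0.
Monopoly sets MR = MC: 152 − Q = 43 ⇒ Q = 109, P = 152 − 0.5·109 = 97.5.
PS = (97.5 − 43)·109 = 5940.5.
In a 3-firm Cournot equilibrium, symmetry and the first-order condition give q = (152 − 43)/(2) = 54.5. So Q = 163.5 and P = 70.25.
PS = (70.25 − 43)·163.5 = 4455.375.

Competition: PS = 0; Monopoly: PS = 5940.5; Cournot: PS = 4455.375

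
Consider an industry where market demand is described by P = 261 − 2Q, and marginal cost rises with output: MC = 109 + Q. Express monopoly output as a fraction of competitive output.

A monopolist chooses Q where MR = MC. MR = 261 − 4Q; setting this equal to 109 + Q gives Q = 30.4 and P = 200.2.
Under competition P = MC: 261 − 2Q = 109 + Q ⇒ Q = 152/3, P = 479/3.
Ratio Q_m/Q_c = 30.4/(152/3) = 0.6.

Q_m/Q_c = 0.6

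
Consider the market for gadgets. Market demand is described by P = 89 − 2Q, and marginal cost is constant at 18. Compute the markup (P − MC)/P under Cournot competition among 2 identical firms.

In a 2-firm Cournot equilibrium, symmetry and the first-order condition give q = (89 − 18)/(6) = 71/6. So Q = 71/3 and P = 125/3.
Lerner index = (P − MC)/P = (125/3 − 18)/(125/3) = 0.568.

Lerner index = 0.568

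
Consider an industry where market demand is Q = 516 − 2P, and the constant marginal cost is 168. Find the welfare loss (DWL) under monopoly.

Inverting demand: P = 258 − 0.5Q.
Perfect competition: P = MC = 168, so 258 − 0.5Q = 168 and Q = 180.
Monopoly sets MR = MC: 258 − Q = 168 ⇒ Q = 90, P = 258 − 0.5·90 = 213.
DWL is the triangle between Q = 90 and Q = 180: ½·(180 − 90)·(213 − 168) = 2025.

DWL = 2025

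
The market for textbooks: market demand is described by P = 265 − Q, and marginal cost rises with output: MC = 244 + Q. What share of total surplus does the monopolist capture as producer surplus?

A monopolist chooses Q where MR = MC. MR = 265 − 2Q; setting this equal to 244 + Q gives Q = 7 and P = 258.
CS = ½·(265 − 258)·7 = 24.5.
PS = P·Q − VC(Q) = 258·7 − (244·7 + ½·1·7²) = 73.5.
Share captured = PS/TS = 73.5/98 = 0.75.

PS/TS = 0.75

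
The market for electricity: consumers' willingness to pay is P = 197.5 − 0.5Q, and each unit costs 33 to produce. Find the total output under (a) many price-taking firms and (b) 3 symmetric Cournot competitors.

Competition: Q = 329; Cournot: Q = 246.75

Under competition P = MC = 33, so Q = (197.5 − 33)/0.5 = 329.
In a 3-firm Cournot equilibrium, symmetry and the first-order condition give q = (197.5 − 33)/(2) = 82.25. So Q = 246.75 and P = 74.125.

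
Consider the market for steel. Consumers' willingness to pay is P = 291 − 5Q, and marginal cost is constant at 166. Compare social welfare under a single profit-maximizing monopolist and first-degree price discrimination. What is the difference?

Social welfare rises by 390.625

Monopoly sets MR = MC: 291 − 10Q = 166 ⇒ Q = 12.5, P = 291 − 5·12.5 = 228.5.
CS = ½·(291 − 228.5)·12.5 = 390.625; PS = (228.5 − 166)·12.5 = 781.25; TS = 1171.875.
A perfectly discriminating monopolist sells every unit with P(Q) ≥ MC(Q), so output equals the competitive quantity Q = 25. Each buyer pays their reservation price, so CS = 0 and the firm captures all surplus.
TS = 1562.5 (equal to competitive TS).
Change in social welfare: 1562.5 − 1171.875 = 390.625.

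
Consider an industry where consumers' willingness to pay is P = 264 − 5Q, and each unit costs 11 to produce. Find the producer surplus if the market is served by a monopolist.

The monopolist equates marginal revenue to marginal cost: 264 − 10Q = 11, so Q = 25.3. From demand, P = 137.5.
PS = (137.5 − 11)·25.3 = 3200.45.

PS = 3200.45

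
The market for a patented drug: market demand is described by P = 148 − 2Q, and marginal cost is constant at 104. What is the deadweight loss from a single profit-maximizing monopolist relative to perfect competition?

DWL = 121

Under competition P = MC = 104, so Q = (148 − 104)/2 = 22.
Monopoly sets MR = MC: 148 − 4Q = 104 ⇒ Q = 11, P = 148 − 2·11 = 126.
DWL is the triangle between Q = 11 and Q = 22: ½·(22 − 11)·(126 − 104) = 121.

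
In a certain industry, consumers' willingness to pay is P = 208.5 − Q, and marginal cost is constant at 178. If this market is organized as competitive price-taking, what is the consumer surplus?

CS = 465.125

Perfect competition: P = MC = 178, so 208.5 − Q = 178 and Q = 30.5.
CS = ½·(208.5 − 178)·30.5 = 465.125.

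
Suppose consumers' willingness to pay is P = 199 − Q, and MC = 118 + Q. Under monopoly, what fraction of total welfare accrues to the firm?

Monopoly sets MR = MC: 199 − 2Q = 118 + Q ⇒ Q = 27, P = 199 − 27 = 172.
CS = ½·(199 − 172)·27 = 364.5.
PS = P·Q − VC(Q) = 172·27 − (118·27 + ½·1·27²) = 1093.5.
Share captured = PS/TS = 1093.5/1458 = 0.75.

PS/TS = 0.75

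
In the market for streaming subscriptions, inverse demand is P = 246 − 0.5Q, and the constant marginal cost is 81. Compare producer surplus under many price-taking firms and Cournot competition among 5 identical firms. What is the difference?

Perfect competition: P = MC = 81, so 246 − 0.5Q = 81 and Q = 330.
PS = (81 − 81)·330 = 0.
With 5 symmetric Cournot firms, each firm's FOC gives 246 − 3q = 81, so q = 55, Q = 5·55 = 275, and P = 108.5.
PS = (108.5 − 81)·275 = 7562.5.
Change in producer surplus: 7562.5 − 0 = 7562.5.

PS rises by 7562.5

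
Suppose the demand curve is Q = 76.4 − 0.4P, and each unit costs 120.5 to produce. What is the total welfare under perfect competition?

TS = 994.05

Inverting demand: P = 191 − 2.5Q.
Competitive firms price at marginal cost: P = 120.5, giving Q = 28.2.
CS = ½·(191 − 120.5)·28.2 = 994.05; PS = (120.5 − 120.5)·28.2 = 0; TS = 994.05.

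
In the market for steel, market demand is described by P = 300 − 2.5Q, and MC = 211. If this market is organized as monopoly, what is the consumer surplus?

CS = 396.05

The monopolist equates marginal revenue to marginal cost: 300 − 5Q = 211, so Q = 17.8. From demand, P = 255.5.
CS = ½·(300 − 255.5)·17.8 = 396.05.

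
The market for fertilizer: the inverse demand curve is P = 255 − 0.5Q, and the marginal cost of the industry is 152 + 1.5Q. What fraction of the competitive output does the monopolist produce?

Monopoly sets MR = MC: 255 − Q = 152 + 1.5Q ⇒ Q = 41.2, P = 255 − 0.5·41.2 = 234.4.
Competitive equilibrium sets price equal to marginal cost: 255 − 0.5Q = 152 + 1.5Q, so Q = 51.5 and P = 229.25.
Ratio Q_m/Q_c = 41.2/51.5 = 0.8.

Q_m/Q_c = 0.8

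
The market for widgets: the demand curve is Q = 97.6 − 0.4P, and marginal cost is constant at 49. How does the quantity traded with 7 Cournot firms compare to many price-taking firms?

Inverting demand: P = 244 − 2.5Q.
Cournot with 7 identical firms: the symmetric best-response condition is 244 − 20q = 49. Each firm produces q = 9.75, total output Q = 68.25, price P = 73.375.
Perfect competition: P = MC = 49, so 244 − 2.5Q = 49 and Q = 78.

Cournot: Q = 68.25; Competition: Q = 78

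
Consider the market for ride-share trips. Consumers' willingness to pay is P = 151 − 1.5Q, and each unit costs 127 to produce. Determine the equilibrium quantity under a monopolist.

Q = 8

The monopolist equates marginal revenue to marginal cost: 151 − 3Q = 127, so Q = 8. From demand, P = 139.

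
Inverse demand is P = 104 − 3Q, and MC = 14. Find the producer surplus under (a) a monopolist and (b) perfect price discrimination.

The monopolist equates marginal revenue to marginal cost: 104 − 6Q = 14, so Q = 15. From demand, P = 59.
PS = (59 − 14)·15 = 675.
Under first-degree price discrimination the firm charges each unit its demand price and produces up to where P = MC, i.e. Q = 30. Consumer surplus is zero; producer surplus equals total surplus.
PS = ½·(104 − 14)·30 = 1350.

Monopoly: PS = 675; Perfect PD: PS = 1350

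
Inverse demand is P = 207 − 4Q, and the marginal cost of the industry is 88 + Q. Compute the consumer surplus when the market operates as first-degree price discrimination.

With perfect price discrimination, output is the efficient level Q = 23.8 (where demand meets MC), but every buyer pays their willingness to pay: CS = 0 and PS = total surplus.
CS = 0.

CS = 0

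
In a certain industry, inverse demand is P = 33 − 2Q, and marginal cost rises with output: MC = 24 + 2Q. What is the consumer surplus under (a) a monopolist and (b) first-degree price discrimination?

The monopolist equates marginal revenue to marginal cost: 33 − 4Q = 24 + 2Q, so Q = 1.5. From demand, P = 30.
CS = ½·(33 − 30)·1.5 = 2.25.
Under first-degree price discrimination the firm charges each unit its demand price and produces up to where P = MC, i.e. Q = 2.25. Consumer surplus is zero; producer surplus equals total surplus.
CS = 0.

Monopoly: CS = 2.25; Perfect PD: CS = 0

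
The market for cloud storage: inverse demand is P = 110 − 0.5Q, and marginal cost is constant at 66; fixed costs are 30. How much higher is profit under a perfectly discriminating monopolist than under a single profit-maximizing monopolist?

π rises by 968

The monopolist equates marginal revenue to marginal cost: 110 − Q = 66, so Q = 44. From demand, P = 88.
Profit = (88 − 66)·44 − 30 = 938.
With perfect price discrimination, output is the efficient level Q = 88 (where demand meets MC), but every buyer pays their willingness to pay: CS = 0 and PS = total surplus.
PS equals the full surplus area, 1936. Profit = 1936 − 30 = 1906.
Change in profit: 1906 − 938 = 968.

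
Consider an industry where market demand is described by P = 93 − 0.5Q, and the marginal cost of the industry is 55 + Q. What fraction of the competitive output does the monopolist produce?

Q_m/Q_c = 0.75

A monopolist chooses Q where MR = MC. MR = 93 − Q; setting this equal to 55 + Q gives Q = 19 and P = 83.5.
Under competition P = MC: 93 − 0.5Q = 55 + Q ⇒ Q = 76/3, P = 241/3.
Ratio Q_m/Q_c = 19/(76/3) = 0.75.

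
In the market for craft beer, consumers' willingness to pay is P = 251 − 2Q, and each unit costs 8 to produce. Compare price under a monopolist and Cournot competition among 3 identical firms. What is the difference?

The monopolist equates marginal revenue to marginal cost: 251 − 4Q = 8, so Q = 60.75. From demand, P = 129.5.
In a 3-firm Cournot equilibrium, symmetry and the first-order condition give q = (251 − 8)/(8) = 30.375. So Q = 91.125 and P = 68.75.
Change in price: 68.75 − 129.5 = −60.75.

P falls by 60.75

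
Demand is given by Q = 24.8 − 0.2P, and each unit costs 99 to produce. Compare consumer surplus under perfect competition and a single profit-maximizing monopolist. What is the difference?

Consumer surplus falls by 46.875

Inverting demand: P = 124 − 5Q.
Perfect competition: P = MC = 99, so 124 − 5Q = 99 and Q = 5.
CS = ½·(124 − 99)·5 = 62.5.
A monopolist chooses Q where MR = MC. MR = 124 − 10Q; setting this equal to 99 gives Q = 2.5 and P = 111.5.
CS = ½·(124 − 111.5)·2.5 = 15.625.
Change in consumer surplus: 15.625 − 62.5 = −46.875.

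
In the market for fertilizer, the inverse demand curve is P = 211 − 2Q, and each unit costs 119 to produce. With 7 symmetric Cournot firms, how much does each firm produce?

q_i = 5.75

Cournot with 7 identical firms: the symmetric best-response condition is 211 − 16q = 119. Each firm produces q = 5.75, total output Q = 40.25, price P = 130.5.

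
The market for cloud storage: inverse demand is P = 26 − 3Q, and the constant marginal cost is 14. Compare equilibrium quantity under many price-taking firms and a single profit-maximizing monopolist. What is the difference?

Q falls by 2

Under competition P = MC = 14, so Q = (26 − 14)/3 = 4.
A monopolist chooses Q where MR = MC. MR = 26 − 6Q; setting this equal to 14 gives Q = 2 and P = 20.
Change in equilibrium quantity: 2 − 4 = −2.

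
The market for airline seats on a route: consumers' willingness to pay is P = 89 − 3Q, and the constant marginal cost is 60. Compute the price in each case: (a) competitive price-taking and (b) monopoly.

Competition: P = 60; Monopoly: P = 74.5

Under competition P = MC = 60, so Q = (89 − 60)/3 = 29/3.
Monopoly sets MR = MC: 89 − 6Q = 60 ⇒ Q = 29/6, P = 89 − 3·29/6 = 74.5.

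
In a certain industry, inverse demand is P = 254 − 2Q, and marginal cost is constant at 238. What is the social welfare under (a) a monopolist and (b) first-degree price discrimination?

Monopoly: TS = 48; Perfect PD: TS = 64

Monopoly sets MR = MC: 254 − 4Q = 238 ⇒ Q = 4, P = 254 − 2·4 = 246.
CS = ½·(254 − 246)·4 = 16; PS = (246 − 238)·4 = 32; TS = 48.
A perfectly discriminating monopolist sells every unit with P(Q) ≥ MC(Q), so output equals the competitive quantity Q = 8. Each buyer pays their reservation price, so CS = 0 and the firm captures all surplus.
TS = 64 (equal to competitive TS).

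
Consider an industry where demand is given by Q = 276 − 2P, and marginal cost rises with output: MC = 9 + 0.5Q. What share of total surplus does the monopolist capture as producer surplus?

PS/TS = 0.75

Inverting demand: P = 138 − 0.5Q.
A monopolist chooses Q where MR = MC. MR = 138 − Q; setting this equal to 9 + 0.5Q gives Q = 86 and P = 95.
CS = ½·(138 − 95)·86 = 1849.
PS = P·Q − VC(Q) = 95·86 − (9·86 + ½·0.5·86²) = 5547.
Share captured = PS/TS = 5547/7396 = 0.75.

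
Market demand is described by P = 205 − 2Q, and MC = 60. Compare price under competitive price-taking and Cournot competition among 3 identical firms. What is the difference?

Price rises by 36.25

Perfect competition: P = MC = 60, so 205 − 2Q = 60 and Q = 72.5.
Cournot with 3 identical firms: the symmetric best-response condition is 205 − 8q = 60. Each firm produces q = 18.125, total output Q = 54.375, price P = 96.25.
Change in price: 96.25 − 60 = 36.25.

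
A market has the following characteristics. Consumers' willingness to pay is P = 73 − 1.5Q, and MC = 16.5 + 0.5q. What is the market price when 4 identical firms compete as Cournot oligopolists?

Cournot with 4 identical firms: the symmetric best-response condition is 73 − 7.5q = 16.5 + 0.5q. Each firm produces q = 113/16, total output Q = 28.25, price P = 30.625.

P = 30.625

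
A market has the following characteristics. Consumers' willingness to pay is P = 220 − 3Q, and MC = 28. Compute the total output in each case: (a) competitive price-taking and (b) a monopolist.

Competition: Q = 64; Monopoly: Q = 32

Competitive firms price at marginal cost: P = 28, giving Q = 64.
A monopolist chooses Q where MR = MC. MR = 220 − 6Q; setting this equal to 28 gives Q = 32 and P = 124.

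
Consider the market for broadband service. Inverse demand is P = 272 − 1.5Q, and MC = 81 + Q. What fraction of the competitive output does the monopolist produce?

Q_m/Q_c = 0.625

Monopoly sets MR = MC: 272 − 3Q = 81 + Q ⇒ Q = 47.75, P = 272 − 1.5·47.75 = 200.375.
Competitive equilibrium sets price equal to marginal cost: 272 − 1.5Q = 81 + Q, so Q = 76.4 and P = 157.4.
Ratio Q_m/Q_c = 47.75/76.4 = 0.625.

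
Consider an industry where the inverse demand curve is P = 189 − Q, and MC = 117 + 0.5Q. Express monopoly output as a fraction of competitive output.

Q_m/Q_c = 0.6

A monopolist chooses Q where MR = MC. MR = 189 − 2Q; setting this equal to 117 + 0.5Q gives Q = 28.8 and P = 160.2.
Under competition P = MC: 189 − Q = 117 + 0.5Q ⇒ Q = 48, P = 141.
Ratio Q_m/Q_c = 28.8/48 = 0.6.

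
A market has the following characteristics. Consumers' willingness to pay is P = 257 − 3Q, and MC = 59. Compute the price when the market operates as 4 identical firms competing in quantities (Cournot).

P = 98.6

In a 4-firm Cournot equilibrium, symmetry and the first-order condition give q = (257 − 59)/(15) = 13.2. So Q = 52.8 and P = 98.6.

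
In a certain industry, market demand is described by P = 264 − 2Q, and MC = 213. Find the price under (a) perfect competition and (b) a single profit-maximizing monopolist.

Competition: P = 213; Monopoly: P = 238.5

Perfect competition: P = MC = 213, so 264 − 2Q = 213 and Q = 25.5.
A monopolist chooses Q where MR = MC. MR = 264 − 4Q; setting this equal to 213 gives Q = 12.75 and P = 238.5.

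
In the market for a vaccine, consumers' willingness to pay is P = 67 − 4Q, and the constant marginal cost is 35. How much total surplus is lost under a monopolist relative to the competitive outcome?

DWL = 32

Competitive firms price at marginal cost: P = 35, giving Q = 8.
The monopolist equates marginal revenue to marginal cost: 67 − 8Q = 35, so Q = 4. From demand, P = 51.
DWL is the triangle between Q = 4 and Q = 8: ½·(8 − 4)·(51 − 35) = 32.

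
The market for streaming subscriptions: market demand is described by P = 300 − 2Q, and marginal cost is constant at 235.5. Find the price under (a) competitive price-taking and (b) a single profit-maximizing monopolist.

Perfect competition: P = MC = 235.5, so 300 − 2Q = 235.5 and Q = 32.25.
A monopolist chooses Q where MR = MC. MR = 300 − 4Q; setting this equal to 235.5 gives Q = 16.125 and P = 267.75.

Competition: P = 235.5; Monopoly: P = 267.75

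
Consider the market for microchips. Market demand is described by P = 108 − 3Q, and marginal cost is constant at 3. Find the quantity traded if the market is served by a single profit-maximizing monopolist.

Q = 17.5

Monopoly sets MR = MC: 108 − 6Q = 3 ⇒ Q = 17.5, P = 108 − 3·17.5 = 55.5.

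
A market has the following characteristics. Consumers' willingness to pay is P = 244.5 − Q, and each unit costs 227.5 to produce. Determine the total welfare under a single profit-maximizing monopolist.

A monopolist chooses Q where MR = MC. MR = 244.5 − 2Q; setting this equal to 227.5 gives Q = 8.5 and P = 236.
CS = ½·(244.5 − 236)·8.5 = 36.125; PS = (236 − 227.5)·8.5 = 72.25; TS = 108.375.

TS = 108.375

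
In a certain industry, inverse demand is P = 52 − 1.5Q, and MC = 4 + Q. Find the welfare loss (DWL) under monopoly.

DWL = 64.8

Under competition P = MC: 52 − 1.5Q = 4 + Q ⇒ Q = 19.2, P = 23.2.
The monopolist equates marginal revenue to marginal cost: 52 − 3Q = 4 + Q, so Q = 12. From demand, P = 34.
CS = ½·(52 − 23.2)·19.2 = 276.48; PS = (23.2·19.2 − 4·19.2 − ½·1·19.2²) = 184.32; TS = 460.8.
CS = ½·(52 − 34)·12 = 108; PS = (34·12 − 4·12 − ½·1·12²) = 288; TS = 396.
DWL = 460.8 − 396 = 64.8.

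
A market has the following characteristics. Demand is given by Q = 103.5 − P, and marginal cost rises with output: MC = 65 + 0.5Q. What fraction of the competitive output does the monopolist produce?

Q_m/Q_c = 0.6

Inverting demand: P = 103.5 − Q.
Monopoly sets MR = MC: 103.5 − 2Q = 65 + 0.5Q ⇒ Q = 15.4, P = 103.5 − 15.4 = 88.1.
Competitive equilibrium sets price equal to marginal cost: 103.5 − Q = 65 + 0.5Q, so Q = 77/3 and P = 467/6.
Ratio Q_m/Q_c = 15.4/(77/3) = 0.6.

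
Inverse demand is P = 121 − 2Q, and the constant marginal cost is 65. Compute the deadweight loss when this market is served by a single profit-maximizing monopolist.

DWL = 196

Competitive firms price at marginal cost: P = 65, giving Q = 28.
A monopolist chooses Q where MR = MC. MR = 121 − 4Q; setting this equal to 65 gives Q = 14 and P = 93.
DWL is the triangle between Q = 14 and Q = 28: ½·(28 − 14)·(93 − 65) = 196.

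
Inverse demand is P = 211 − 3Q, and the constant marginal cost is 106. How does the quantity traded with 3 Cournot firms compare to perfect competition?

Cournot: Q = 26.25; Competition: Q = 35

Cournot with 3 identical firms: the symmetric best-response condition is 211 − 12q = 106. Each firm produces q = 8.75, total output Q = 26.25, price P = 132.25.
Competitive firms price at marginal cost: P = 106, giving Q = 35.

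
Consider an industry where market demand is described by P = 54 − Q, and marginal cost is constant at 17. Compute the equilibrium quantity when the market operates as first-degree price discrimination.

Q = 37

With perfect price discrimination, output is the efficient level Q = 37 (where demand meets MC), but every buyer pays their willingness to pay: CS = 0 and PS = total surplus.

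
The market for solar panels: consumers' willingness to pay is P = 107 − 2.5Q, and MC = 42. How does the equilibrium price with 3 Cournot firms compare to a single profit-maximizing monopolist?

Cournot: P = 58.25; Monopoly: P = 74.5

In a 3-firm Cournot equilibrium, symmetry and the first-order condition give q = (107 − 42)/(10) = 6.5. So Q = 19.5 and P = 58.25.
Monopoly sets MR = MC: 107 − 5Q = 42 ⇒ Q = 13, P = 107 − 2.5·13 = 74.5.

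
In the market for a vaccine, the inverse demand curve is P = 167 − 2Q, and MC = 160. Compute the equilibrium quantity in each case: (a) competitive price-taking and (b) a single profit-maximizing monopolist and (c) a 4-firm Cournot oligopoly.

Under competition P = MC = 160, so Q = (167 − 160)/2 = 3.5.
Monopoly sets MR = MC: 167 − 4Q = 160 ⇒ Q = 1.75, P = 167 − 2·1.75 = 163.5.
Cournot with 4 identical firms: the symmetric best-response condition is 167 − 10q = 160. Each firm produces q = 0.7, total output Q = 2.8, price P = 161.4.

Competition: Q = 3.5; Monopoly: Q = 1.75; Cournot: Q = 2.8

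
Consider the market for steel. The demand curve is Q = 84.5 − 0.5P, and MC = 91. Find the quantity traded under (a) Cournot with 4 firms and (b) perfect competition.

Inverting demand: P = 169 − 2Q.
Cournot with 4 identical firms: the symmetric best-response condition is 169 − 10q = 91. Each firm produces q = 7.8, total output Q = 31.2, price P = 106.6.
Perfect competition: P = MC = 91, so 169 − 2Q = 91 and Q = 39.

Cournot: Q = 31.2; Competition: Q = 39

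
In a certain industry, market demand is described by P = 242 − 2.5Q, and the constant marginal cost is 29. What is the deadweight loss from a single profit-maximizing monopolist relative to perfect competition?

Under competition P = MC = 29, so Q = (242 − 29)/2.5 = 85.2.
Monopoly sets MR = MC: 242 − 5Q = 29 ⇒ Q = 42.6, P = 242 − 2.5·42.6 = 135.5.
DWL is the triangle between Q = 42.6 and Q = 85.2: ½·(85.2 − 42.6)·(135.5 − 29) = 2268.45.

DWL = 2268.45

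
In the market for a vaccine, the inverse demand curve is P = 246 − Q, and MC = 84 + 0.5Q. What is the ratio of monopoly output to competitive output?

A monopolist chooses Q where MR = MC. MR = 246 − 2Q; setting this equal to 84 + 0.5Q gives Q = 64.8 and P = 181.2.
Competitive equilibrium sets price equal to marginal cost: 246 − Q = 84 + 0.5Q, so Q = 108 and P = 138.
Ratio Q_m/Q_c = 64.8/108 = 0.6.

Q_m/Q_c = 0.6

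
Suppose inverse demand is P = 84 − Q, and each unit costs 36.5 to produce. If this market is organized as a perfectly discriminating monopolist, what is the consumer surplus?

With perfect price discrimination, output is the efficient level Q = 47.5 (where demand meets MC), but every buyer pays their willingness to pay: CS = 0 and PS = total surplus.
CS = 0.

CS = 0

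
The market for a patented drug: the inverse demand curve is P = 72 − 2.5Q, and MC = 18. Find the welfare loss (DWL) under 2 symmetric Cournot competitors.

Competitive firms price at marginal cost: P = 18, giving Q = 21.6.
With 2 symmetric Cournot firms, each firm's FOC gives 72 − 7.5q = 18, so q = 7.2, Q = 2·7.2 = 14.4, and P = 36.
DWL is the triangle between Q = 14.4 and Q = 21.6: ½·(21.6 − 14.4)·(36 − 18) = 64.8.

DWL = 64.8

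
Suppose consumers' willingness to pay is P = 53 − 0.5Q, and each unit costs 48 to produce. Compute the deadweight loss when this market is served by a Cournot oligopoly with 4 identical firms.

Competitive firms price at marginal cost: P = 48, giving Q = 10.
In a 4-firm Cournot equilibrium, symmetry and the first-order condition give q = (53 − 48)/(2.5) = 2. So Q = 8 and P = 49.
DWL is the triangle between Q = 8 and Q = 10: ½·(10 − 8)·(49 − 48) = 1.

DWL = 1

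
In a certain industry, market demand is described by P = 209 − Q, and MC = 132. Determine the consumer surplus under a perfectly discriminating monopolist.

CS = 0

With perfect price discrimination, output is the efficient level Q = 77 (where demand meets MC), but every buyer pays their willingness to pay: CS = 0 and PS = total surplus.
CS = 0.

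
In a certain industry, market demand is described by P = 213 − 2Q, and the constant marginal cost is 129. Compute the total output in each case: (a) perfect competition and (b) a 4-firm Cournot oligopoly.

Under competition P = MC = 129, so Q = (213 − 129)/2 = 42.
Cournot with 4 identical firms: the symmetric best-response condition is 213 − 10q = 129. Each firm produces q = 8.4, total output Q = 33.6, price P = 145.8.

Competition: Q = 42; Cournot: Q = 33.6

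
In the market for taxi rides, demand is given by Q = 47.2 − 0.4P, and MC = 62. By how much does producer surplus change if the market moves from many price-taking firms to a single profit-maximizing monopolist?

Inverting demand: P = 118 − 2.5Q.
Under competition P = MC = 62, so Q = (118 − 62)/2.5 = 22.4.
PS = (62 − 62)·22.4 = 0.
Monopoly sets MR = MC: 118 − 5Q = 62 ⇒ Q = 11.2, P = 118 − 2.5·11.2 = 90.
PS = (90 − 62)·11.2 = 313.6.
Change in producer surplus: 313.6 − 0 = 313.6.

Producer surplus rises by 313.6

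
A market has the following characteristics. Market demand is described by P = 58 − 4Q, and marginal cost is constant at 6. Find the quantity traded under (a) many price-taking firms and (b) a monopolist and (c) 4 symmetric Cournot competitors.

Perfect competition: P = MC = 6, so 58 − 4Q = 6 and Q = 13.
The monopolist equates marginal revenue to marginal cost: 58 − 8Q = 6, so Q = 6.5. From demand, P = 32.
Cournot with 4 identical firms: the symmetric best-response condition is 58 − 20q = 6. Each firm produces q = 2.6, total output Q = 10.4, price P = 16.4.

Competition: Q = 13; Monopoly: Q = 6.5; Cournot: Q = 10.4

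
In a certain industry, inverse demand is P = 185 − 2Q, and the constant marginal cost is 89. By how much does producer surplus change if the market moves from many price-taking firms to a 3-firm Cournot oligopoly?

PS rises by 864

Under competition P = MC = 89, so Q = (185 − 89)/2 = 48.
PS = (89 − 89)·48 = 0.
Cournot with 3 identical firms: the symmetric best-response condition is 185 − 8q = 89. Each firm produces q = 12, total output Q = 36, price P = 113.
PS = (113 − 89)·36 = 864.
Change in producer surplus: 864 − 0 = 864.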